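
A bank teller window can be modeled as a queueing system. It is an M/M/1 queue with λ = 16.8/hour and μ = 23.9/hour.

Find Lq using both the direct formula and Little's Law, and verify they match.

Method 1 (direct): Lq = λ²/(μ(μ-λ)) = 282.24/(23.9 × 7.10) = 1.6633

Method 2 (Little's Law):
W = 1/(μ-λ) = 1/7.10 = 0.140845
Wq = W - 1/μ = 0.140845 - 0.0418410 = 0.099004
Lq = λWq = 16.8 × 0.099004 = 1.6633 ✔ (matches Method 1)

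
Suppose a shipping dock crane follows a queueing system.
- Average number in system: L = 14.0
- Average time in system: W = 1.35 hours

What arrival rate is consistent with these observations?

Little's Law: L = λW, so λ = L/W
λ = 14.0/1.35 = 10.3704 containers/hour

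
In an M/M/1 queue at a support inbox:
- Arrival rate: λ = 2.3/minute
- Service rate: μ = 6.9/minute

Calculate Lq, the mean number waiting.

ρ = λ/μ = 2.3/6.9 = 0.3333
For M/M/1: Lq = λ²/(μ(μ-λ))
Lq = 5.29/(6.9 × 4.60)
Lq = 0.1667 emails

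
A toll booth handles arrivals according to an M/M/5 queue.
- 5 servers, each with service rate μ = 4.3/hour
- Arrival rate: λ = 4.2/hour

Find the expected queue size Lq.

Traffic intensity: ρ = λ/(cμ) = 4.2/(5×4.3) = 0.1953
Since ρ = 0.1953 < 1, system is stable.
Offered load a = λ/μ = cρ = 4.2/4.3 = 0.9767
P₀ = [ Σₙ₌₀^4 aⁿ/n! + a^5/(5!(1-ρ)) ]⁻¹
Σ = a^0/0! + a^1/1! + a^2/2! + a^3/3! + a^4/4! = 1.0000 + 0.97674 + 0.47701 + 0.15531 + 0.037924 = 2.6470
a^5/(5!(1-ρ)) = 0.88900/(120 × 0.80465) = 0.009207
P₀ = 1/(2.6470 + 0.009207) = 0.3765
Lq = P₀·a^5·ρ / (5!(1-ρ)²) = 0.37648 × 0.88900 × 0.19535 / (120 × 0.64746) = 0.0008415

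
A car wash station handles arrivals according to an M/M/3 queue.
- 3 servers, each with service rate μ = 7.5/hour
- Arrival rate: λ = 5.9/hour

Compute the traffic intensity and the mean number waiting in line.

Traffic intensity: ρ = λ/(cμ) = 5.9/(3×7.5) = 0.2622
Since ρ = 0.2622 < 1, system is stable.
Offered load a = λ/μ = cρ = 5.9/7.5 = 0.7867
P₀ = [ Σₙ₌₀^2 aⁿ/n! + a^3/(3!(1-ρ)) ]⁻¹
Σ = a^0/0! + a^1/1! + a^2/2! = 1.0000 + 0.7867 + 0.3094 = 2.0961
a^3/(3!(1-ρ)) = 0.4868/(6 × 0.7378) = 0.1100
P₀ = 1/(2.0961 + 0.1100) = 0.4533
Lq = P₀·a^3·ρ / (3!(1-ρ)²) = 0.4533 × 0.4868 × 0.2622 / (6 × 0.5443) = 0.01772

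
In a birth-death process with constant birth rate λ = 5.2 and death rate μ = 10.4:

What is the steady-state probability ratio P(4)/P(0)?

For constant rates: P(n)/P(0) = (λ/μ)^n
P(4)/P(0) = (5.2/10.4)^4 = 0.5000^4 = 0.06250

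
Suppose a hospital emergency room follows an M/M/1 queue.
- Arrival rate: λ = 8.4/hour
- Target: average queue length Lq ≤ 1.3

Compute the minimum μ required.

For M/M/1: Lq = λ²/(μ(μ-λ))
Need Lq ≤ 1.3, i.e. μ(μ-λ) ≥ λ²/1.3
μ² - 8.4μ - 70.56/1.3 ≥ 0  →  μ² - 8.4μ - 54.27692 ≥ 0
Quadratic formula (positive root): μ = [λ + √(λ² + 4×54.27692)]/2
Discriminant: 70.56 + 4×54.27692 = 287.6677, √287.6677 = 16.9608
μ ≥ (8.4 + 16.9608)/2 = 12.6804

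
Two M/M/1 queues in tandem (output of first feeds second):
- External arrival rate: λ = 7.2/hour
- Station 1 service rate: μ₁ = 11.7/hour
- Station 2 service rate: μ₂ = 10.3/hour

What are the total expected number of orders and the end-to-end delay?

By Jackson's theorem, each station behaves as independent M/M/1.
Station 1: ρ₁ = 7.2/11.7 = 0.6154, L₁ = ρ₁/(1-ρ₁) = λ/(μ₁-λ) = 7.2/4.50 = 1.6000
Station 2: ρ₂ = 7.2/10.3 = 0.6990, L₂ = ρ₂/(1-ρ₂) = λ/(μ₂-λ) = 7.2/3.10 = 2.3226
Total: L = L₁ + L₂ = 1.6000 + 2.3226 = 3.9226
W = L/λ = 3.9226/7.2 = 0.5448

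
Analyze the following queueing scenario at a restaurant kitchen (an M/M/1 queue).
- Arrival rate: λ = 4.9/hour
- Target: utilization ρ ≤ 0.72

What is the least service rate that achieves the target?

ρ = λ/μ, so μ = λ/ρ
μ ≥ 4.9/0.72 = 6.8056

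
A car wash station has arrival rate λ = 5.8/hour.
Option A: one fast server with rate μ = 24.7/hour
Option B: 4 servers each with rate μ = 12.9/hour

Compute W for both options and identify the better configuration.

Option A: single server μ = 24.7 (M/M/1)
  ρ_A = 5.8/24.7 = 0.2348
  W_A = 1/(μ-λ) = 1/(24.7-5.8) = 1/18.90 = 0.05291

Option B: 4 servers μ = 12.9 (M/M/4)
  ρ_B = λ/(cμ) = 5.8/(4×12.9) = 0.1124
  Offered load a = λ/μ = cρ = 5.8/12.9 = 0.4496
  P₀ = [ Σₙ₌₀^3 aⁿ/n! + a^4/(4!(1-ρ)) ]⁻¹
  Σ = a^0/0! + a^1/1! + a^2/2! + a^3/3! = 1.0000 + 0.4496 + 0.1011 + 0.01515 = 1.5658
  a^4/(4!(1-ρ)) = 0.040865/(24 × 0.88760) = 0.001918
  P₀ = 1/(1.5658 + 0.001918) = 0.6379
  Lq = P₀·a^4·ρ / (4!(1-ρ)²) = 0.6379 × 0.04087 × 0.1124 / (24 × 0.7878) = 0.0001550
  Wq_B = Lq/λ = 0.0001550/5.8 = 0.00002672
  W_B = Wq_B + 1/μ = 0.00002672 + 0.07752 = 0.07755

Since W_A = 0.05291 < W_B = 0.07755, Option A (single fast server) has the shorter time in system.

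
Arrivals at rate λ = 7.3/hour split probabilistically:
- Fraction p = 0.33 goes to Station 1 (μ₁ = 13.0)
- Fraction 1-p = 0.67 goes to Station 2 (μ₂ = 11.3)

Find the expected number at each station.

Effective rates: λ₁ = 7.3×0.33 = 2.409, λ₂ = 7.3×0.67 = 4.891
Station 1: ρ₁ = 2.409/13.0 = 0.18531, L₁ = ρ₁/(1-ρ₁) = 0.18531/(1-0.18531) = 0.2275
Station 2: ρ₂ = 4.891/11.3 = 0.43283, L₂ = ρ₂/(1-ρ₂) = 0.43283/(1-0.43283) = 0.7631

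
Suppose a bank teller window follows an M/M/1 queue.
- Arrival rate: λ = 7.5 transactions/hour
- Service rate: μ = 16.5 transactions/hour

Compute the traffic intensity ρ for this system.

Server utilization: ρ = λ/μ
ρ = 7.5/16.5 = 0.4545
The server is busy 45.45% of the time.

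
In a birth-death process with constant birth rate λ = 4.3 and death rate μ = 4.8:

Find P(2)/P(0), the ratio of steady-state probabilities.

For constant rates: P(n)/P(0) = (λ/μ)^n
P(2)/P(0) = (4.3/4.8)^2 = 0.8958^2 = 0.8025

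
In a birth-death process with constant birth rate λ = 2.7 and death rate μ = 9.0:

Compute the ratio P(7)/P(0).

For constant rates: P(n)/P(0) = (λ/μ)^n
P(7)/P(0) = (2.7/9.0)^7 = 0.3000^7 = 0.0002187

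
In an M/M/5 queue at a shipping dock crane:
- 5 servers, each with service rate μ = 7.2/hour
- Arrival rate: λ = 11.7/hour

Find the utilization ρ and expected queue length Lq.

Traffic intensity: ρ = λ/(cμ) = 11.7/(5×7.2) = 0.3250
Since ρ = 0.3250 < 1, system is stable.
Offered load a = λ/μ = cρ = 11.7/7.2 = 1.6250
P₀ = [ Σₙ₌₀^4 aⁿ/n! + a^5/(5!(1-ρ)) ]⁻¹
Σ = a^0/0! + a^1/1! + a^2/2! + a^3/3! + a^4/4! = 1.0000 + 1.6250 + 1.3203 + 0.7152 + 0.2905 = 4.9510
a^5/(5!(1-ρ)) = 11.3310/(120 × 0.6750) = 0.1399
P₀ = 1/(4.9510 + 0.1399) = 0.1964
Lq = P₀·a^5·ρ / (5!(1-ρ)²) = 0.1964 × 11.3310 × 0.3250 / (120 × 0.4556) = 0.01323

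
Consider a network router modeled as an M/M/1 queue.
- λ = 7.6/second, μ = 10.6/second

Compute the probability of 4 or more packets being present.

ρ = λ/μ = 7.6/10.6 = 0.7170
P(N ≥ n) = ρⁿ
P(N ≥ 4) = 0.7170^4
P(N ≥ 4) = 0.2643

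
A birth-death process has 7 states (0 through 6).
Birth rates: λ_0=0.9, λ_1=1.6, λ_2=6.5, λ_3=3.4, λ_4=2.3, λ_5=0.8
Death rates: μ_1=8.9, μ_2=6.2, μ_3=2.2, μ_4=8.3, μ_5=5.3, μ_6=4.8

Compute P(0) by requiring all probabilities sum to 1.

Ratios P(n)/P(0) = (λ₀···λₙ₋₁)/(μ₁···μₙ):
P(1)/P(0) = (0.9)/(8.9) = 0.1011
P(2)/P(0) = (0.9×1.6)/(8.9×6.2) = 0.02610
P(3)/P(0) = (0.9×1.6×6.5)/(8.9×6.2×2.2) = 0.07710
P(4)/P(0) = (0.9×1.6×6.5×3.4)/(8.9×6.2×2.2×8.3) = 0.03158
P(5)/P(0) = (0.9×1.6×6.5×3.4×2.3)/(8.9×6.2×2.2×8.3×5.3) = 0.01371
P(6)/P(0) = (0.9×1.6×6.5×3.4×2.3×0.8)/(8.9×6.2×2.2×8.3×5.3×4.8) = 0.002284

Normalization: ∑ P(n) = 1
P(0) × (1.0000 + 0.1011 + 0.02610 + 0.07710 + 0.03158 + 0.01371 + 0.002284) = 1
P(0) × 1.2519 = 1
P(0) = 1/1.2519 = 0.7988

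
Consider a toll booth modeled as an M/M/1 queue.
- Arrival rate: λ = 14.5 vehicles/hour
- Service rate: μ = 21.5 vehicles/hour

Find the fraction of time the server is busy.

Server utilization: ρ = λ/μ
ρ = 14.5/21.5 = 0.6744
The server is busy 67.44% of the time.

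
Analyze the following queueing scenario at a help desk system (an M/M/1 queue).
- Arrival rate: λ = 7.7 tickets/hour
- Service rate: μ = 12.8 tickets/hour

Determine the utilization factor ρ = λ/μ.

Server utilization: ρ = λ/μ
ρ = 7.7/12.8 = 0.6016
The server is busy 60.16% of the time.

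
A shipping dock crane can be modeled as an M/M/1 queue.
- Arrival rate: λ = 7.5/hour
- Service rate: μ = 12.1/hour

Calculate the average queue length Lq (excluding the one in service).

ρ = λ/μ = 7.5/12.1 = 0.6198
For M/M/1: Lq = λ²/(μ(μ-λ))
Lq = 56.25/(12.1 × 4.60)
Lq = 1.0106 containers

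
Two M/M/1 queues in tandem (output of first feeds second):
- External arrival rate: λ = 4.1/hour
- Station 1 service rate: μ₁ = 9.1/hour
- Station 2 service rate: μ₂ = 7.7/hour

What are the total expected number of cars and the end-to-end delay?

By Jackson's theorem, each station behaves as independent M/M/1.
Station 1: ρ₁ = 4.1/9.1 = 0.4505, L₁ = ρ₁/(1-ρ₁) = λ/(μ₁-λ) = 4.1/5.00 = 0.8200
Station 2: ρ₂ = 4.1/7.7 = 0.5325, L₂ = ρ₂/(1-ρ₂) = λ/(μ₂-λ) = 4.1/3.60 = 1.1389
Total: L = L₁ + L₂ = 0.8200 + 1.1389 = 1.9589
W = L/λ = 1.9589/4.1 = 0.4778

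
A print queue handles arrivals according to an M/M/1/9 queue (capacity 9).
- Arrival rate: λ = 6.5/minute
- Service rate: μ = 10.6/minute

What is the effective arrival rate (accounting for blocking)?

ρ = λ/μ = 6.5/10.6 = 0.61321
P₀ = (1-ρ)/(1-ρ^(K+1)) = (1-0.61321)/(1-0.61321^10) = 0.3868/0.9925 = 0.3897
P_K = P₀×ρ^K = 0.3897 × 0.61321^9 = 0.3897 × 0.01226 = 0.004778
λ_eff = λ(1-P_K) = 6.5 × (1 - 0.004778) = 6.5 × 0.99522 = 6.4689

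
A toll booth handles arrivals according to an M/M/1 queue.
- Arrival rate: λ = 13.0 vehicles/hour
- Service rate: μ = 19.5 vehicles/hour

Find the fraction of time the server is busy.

Server utilization: ρ = λ/μ
ρ = 13.0/19.5 = 0.6667
The server is busy 66.67% of the time.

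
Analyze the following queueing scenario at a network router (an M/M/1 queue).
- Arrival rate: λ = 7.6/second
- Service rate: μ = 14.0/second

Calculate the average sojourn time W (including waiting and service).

First, compute utilization: ρ = λ/μ = 7.6/14.0 = 0.5429
For M/M/1: W = 1/(μ-λ)
W = 1/(14.0-7.6) = 1/6.40
W = 0.1562 seconds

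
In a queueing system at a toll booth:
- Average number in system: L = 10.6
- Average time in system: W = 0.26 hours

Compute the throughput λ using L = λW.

Little's Law: L = λW, so λ = L/W
λ = 10.6/0.26 = 40.7692 vehicles/hour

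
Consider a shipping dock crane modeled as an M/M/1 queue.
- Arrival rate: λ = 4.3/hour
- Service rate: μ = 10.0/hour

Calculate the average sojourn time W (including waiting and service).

First, compute utilization: ρ = λ/μ = 4.3/10.0 = 0.4300
For M/M/1: W = 1/(μ-λ)
W = 1/(10.0-4.3) = 1/5.70
W = 0.1754 hours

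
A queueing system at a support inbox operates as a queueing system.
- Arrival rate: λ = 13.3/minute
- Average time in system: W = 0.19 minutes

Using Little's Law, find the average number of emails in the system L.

Little's Law: L = λW
L = 13.3 × 0.19 = 2.5270 emails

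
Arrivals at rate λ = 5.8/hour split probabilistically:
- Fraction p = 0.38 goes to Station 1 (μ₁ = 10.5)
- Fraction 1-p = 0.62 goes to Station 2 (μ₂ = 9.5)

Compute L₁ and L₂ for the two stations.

Effective rates: λ₁ = 5.8×0.38 = 2.204, λ₂ = 5.8×0.62 = 3.596
Station 1: ρ₁ = 2.204/10.5 = 0.2099, L₁ = ρ₁/(1-ρ₁) = 0.2099/(1-0.2099) = 0.2657
Station 2: ρ₂ = 3.596/9.5 = 0.37853, L₂ = ρ₂/(1-ρ₂) = 0.37853/(1-0.37853) = 0.6091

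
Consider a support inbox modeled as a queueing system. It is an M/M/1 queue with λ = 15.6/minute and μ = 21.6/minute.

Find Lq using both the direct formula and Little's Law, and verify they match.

Method 1 (direct): Lq = λ²/(μ(μ-λ)) = 243.36/(21.6 × 6.00) = 1.8778

Method 2 (Little's Law):
W = 1/(μ-λ) = 1/6.00 = 0.16667
Wq = W - 1/μ = 0.16667 - 0.046296 = 0.12037
Lq = λWq = 15.6 × 0.12037 = 1.8778 ✔ (matches Method 1)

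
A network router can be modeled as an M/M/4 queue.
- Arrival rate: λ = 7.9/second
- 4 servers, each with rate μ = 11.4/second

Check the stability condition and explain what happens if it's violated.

Stability requires ρ = λ/(cμ) < 1
ρ = 7.9/(4 × 11.4) = 7.9/45.60 = 0.1732
Since 0.1732 < 1, the system is STABLE.
The servers are busy 17.32% of the time.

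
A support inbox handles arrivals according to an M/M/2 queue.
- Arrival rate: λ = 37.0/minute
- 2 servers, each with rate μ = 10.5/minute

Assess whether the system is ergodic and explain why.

Stability requires ρ = λ/(cμ) < 1
ρ = 37.0/(2 × 10.5) = 37.0/21.00 = 1.7619
Since 1.7619 ≥ 1, the system is UNSTABLE.
Need c > λ/μ = 37.0/10.5 = 3.52.
Minimum servers needed: c = 4.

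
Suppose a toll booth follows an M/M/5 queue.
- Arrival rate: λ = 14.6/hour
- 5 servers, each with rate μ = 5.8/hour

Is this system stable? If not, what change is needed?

Stability requires ρ = λ/(cμ) < 1
ρ = 14.6/(5 × 5.8) = 14.6/29.00 = 0.5034
Since 0.5034 < 1, the system is STABLE.
The servers are busy 50.34% of the time.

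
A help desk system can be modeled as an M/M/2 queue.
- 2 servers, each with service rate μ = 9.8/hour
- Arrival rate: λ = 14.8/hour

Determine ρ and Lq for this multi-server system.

Traffic intensity: ρ = λ/(cμ) = 14.8/(2×9.8) = 0.7551
Since ρ = 0.7551 < 1, system is stable.
Offered load a = λ/μ = cρ = 14.8/9.8 = 1.5102
P₀ = [ Σₙ₌₀^1 aⁿ/n! + a^2/(2!(1-ρ)) ]⁻¹
Σ = a^0/0! + a^1/1! = 1.0000 + 1.5102 = 2.5102
a^2/(2!(1-ρ)) = 2.28072/(2 × 0.244898) = 4.6565
P₀ = 1/(2.5102 + 4.6565) = 0.1395
Lq = P₀·a^2·ρ / (2!(1-ρ)²) = 0.139535 × 2.28072 × 0.755102 / (2 × 0.0599750) = 2.0034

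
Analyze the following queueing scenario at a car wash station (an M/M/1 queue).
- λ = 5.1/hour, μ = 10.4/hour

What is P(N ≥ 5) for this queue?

ρ = λ/μ = 5.1/10.4 = 0.4904
P(N ≥ n) = ρⁿ
P(N ≥ 5) = 0.4904^5
P(N ≥ 5) = 0.02836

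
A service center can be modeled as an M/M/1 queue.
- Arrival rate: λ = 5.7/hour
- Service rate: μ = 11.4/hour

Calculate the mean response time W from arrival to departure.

First, compute utilization: ρ = λ/μ = 5.7/11.4 = 0.5000
For M/M/1: W = 1/(μ-λ)
W = 1/(11.4-5.7) = 1/5.70
W = 0.1754 hours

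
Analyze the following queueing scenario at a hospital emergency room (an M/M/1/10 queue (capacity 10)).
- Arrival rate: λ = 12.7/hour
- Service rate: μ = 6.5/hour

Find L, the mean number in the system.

ρ = λ/μ = 12.7/6.5 = 1.95385
P₀ = (1-ρ)/(1-ρ^(K+1)) = (1-1.95385)/(1-1.95385^11) = -0.9539/-1583.1759 = 0.0006025
P_K = P₀×ρ^K = 0.0006025 × 1.95385^10 = 0.0006025 × 810.7971 = 0.4885
L = ρ[1 - (K+1)ρ^K + Kρ^(K+1)] / [(1-ρ)(1-ρ^(K+1))]
L = 1.95385 × (1 - 11×810.7971 + 10×1584.1759) / ((1 - 1.95385) × (1 - 1584.1759)) = 8.9586 patients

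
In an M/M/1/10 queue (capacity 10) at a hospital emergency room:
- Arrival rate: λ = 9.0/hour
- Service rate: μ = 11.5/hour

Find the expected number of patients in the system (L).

ρ = λ/μ = 9.0/11.5 = 0.78261
P₀ = (1-ρ)/(1-ρ^(K+1)) = (1-0.78261)/(1-0.78261^11) = 0.2174/0.9325 = 0.2331
P_K = P₀×ρ^K = 0.2331 × 0.78261^10 = 0.2331 × 0.08619 = 0.02009
L = ρ[1 - (K+1)ρ^K + Kρ^(K+1)] / [(1-ρ)(1-ρ^(K+1))]
L = 0.78261 × (1 - 11×0.086189 + 10×0.067453) / ((1 - 0.78261) × (1 - 0.067453)) = 2.8044 patients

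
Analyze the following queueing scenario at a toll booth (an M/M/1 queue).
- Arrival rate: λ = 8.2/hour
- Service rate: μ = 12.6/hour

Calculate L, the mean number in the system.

ρ = λ/μ = 8.2/12.6 = 0.6508
For M/M/1: L = λ/(μ-λ)
L = 8.2/(12.6-8.2) = 8.2/4.40
L = 1.8636 vehicles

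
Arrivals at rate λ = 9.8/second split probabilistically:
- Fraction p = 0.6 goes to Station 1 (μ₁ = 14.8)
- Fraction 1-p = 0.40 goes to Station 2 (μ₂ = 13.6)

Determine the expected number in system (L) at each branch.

Effective rates: λ₁ = 9.8×0.6 = 5.88, λ₂ = 9.8×0.40 = 3.92
Station 1: ρ₁ = 5.88/14.8 = 0.3973, L₁ = ρ₁/(1-ρ₁) = 0.3973/(1-0.3973) = 0.6592
Station 2: ρ₂ = 3.92/13.6 = 0.28824, L₂ = ρ₂/(1-ρ₂) = 0.28824/(1-0.28824) = 0.4050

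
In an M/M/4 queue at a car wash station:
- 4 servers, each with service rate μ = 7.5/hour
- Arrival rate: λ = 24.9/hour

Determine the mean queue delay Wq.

Traffic intensity: ρ = λ/(cμ) = 24.9/(4×7.5) = 0.8300
Since ρ = 0.8300 < 1, system is stable.
Offered load a = λ/μ = cρ = 24.9/7.5 = 3.3200
P₀ = [ Σₙ₌₀^3 aⁿ/n! + a^4/(4!(1-ρ)) ]⁻¹
Σ = a^0/0! + a^1/1! + a^2/2! + a^3/3! = 1.0000 + 3.3200 + 5.5112 + 6.0991 = 15.9303
a^4/(4!(1-ρ)) = 121.4933/(24 × 0.1700) = 29.7778
P₀ = 1/(15.9303 + 29.7778) = 0.02188
Lq = P₀·a^4·ρ / (4!(1-ρ)²) = 0.021878 × 121.4933 × 0.83000 / (24 × 0.028900) = 3.1807
Wq = Lq/λ = 3.1807/24.9 = 0.1277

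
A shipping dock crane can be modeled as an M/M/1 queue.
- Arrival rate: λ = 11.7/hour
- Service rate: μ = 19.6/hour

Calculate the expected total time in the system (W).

First, compute utilization: ρ = λ/μ = 11.7/19.6 = 0.5969
For M/M/1: W = 1/(μ-λ)
W = 1/(19.6-11.7) = 1/7.90
W = 0.1266 hours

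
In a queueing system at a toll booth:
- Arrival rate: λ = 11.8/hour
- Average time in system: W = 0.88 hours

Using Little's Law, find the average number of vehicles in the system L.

Little's Law: L = λW
L = 11.8 × 0.88 = 10.3840 vehicles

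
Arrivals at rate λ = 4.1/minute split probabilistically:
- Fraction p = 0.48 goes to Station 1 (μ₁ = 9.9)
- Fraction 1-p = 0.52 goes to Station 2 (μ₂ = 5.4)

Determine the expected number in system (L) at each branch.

Effective rates: λ₁ = 4.1×0.48 = 1.968, λ₂ = 4.1×0.52 = 2.132
Station 1: ρ₁ = 1.968/9.9 = 0.1988, L₁ = ρ₁/(1-ρ₁) = 0.1988/(1-0.1988) = 0.2481
Station 2: ρ₂ = 2.132/5.4 = 0.39481, L₂ = ρ₂/(1-ρ₂) = 0.39481/(1-0.39481) = 0.6524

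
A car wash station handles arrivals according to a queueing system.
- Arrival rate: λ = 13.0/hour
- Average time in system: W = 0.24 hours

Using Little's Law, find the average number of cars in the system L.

Little's Law: L = λW
L = 13.0 × 0.24 = 3.1200 cars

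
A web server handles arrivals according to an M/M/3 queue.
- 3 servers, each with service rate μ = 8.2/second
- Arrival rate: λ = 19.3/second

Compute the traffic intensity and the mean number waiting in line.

Traffic intensity: ρ = λ/(cμ) = 19.3/(3×8.2) = 0.7846
Since ρ = 0.7846 < 1, system is stable.
Offered load a = λ/μ = cρ = 19.3/8.2 = 2.3537
P₀ = [ Σₙ₌₀^2 aⁿ/n! + a^3/(3!(1-ρ)) ]⁻¹
Σ = a^0/0! + a^1/1! + a^2/2! = 1.00000 + 2.35366 + 2.76985 = 6.1235
a^3/(3!(1-ρ)) = 13.0386/(6 × 0.215447) = 10.0865
P₀ = 1/(6.1235 + 10.0865) = 0.06169
Lq = P₀·a^3·ρ / (3!(1-ρ)²) = 0.06169 × 13.0386 × 0.7846 / (6 × 0.04642) = 2.2659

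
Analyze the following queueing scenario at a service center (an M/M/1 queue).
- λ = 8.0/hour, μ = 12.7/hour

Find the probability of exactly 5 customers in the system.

ρ = λ/μ = 8.0/12.7 = 0.6299213
P(n) = (1-ρ)ρⁿ
P(5) = (1-0.6299213) × 0.6299213^5
P(5) = 0.3701 × 0.09918
P(5) = 0.03671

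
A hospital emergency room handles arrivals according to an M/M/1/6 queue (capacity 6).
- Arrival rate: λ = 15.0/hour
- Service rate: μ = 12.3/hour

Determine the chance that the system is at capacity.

ρ = λ/μ = 15.0/12.3 = 1.2195
P₀ = (1-ρ)/(1-ρ^(K+1)) = (1-1.2195)/(1-1.2195^7) = -0.2195/-3.0112 = 0.07289
P_K = P₀×ρ^K = 0.072895 × 1.2195^6 = 0.072895 × 3.2892 = 0.2398
Blocking probability = 23.98%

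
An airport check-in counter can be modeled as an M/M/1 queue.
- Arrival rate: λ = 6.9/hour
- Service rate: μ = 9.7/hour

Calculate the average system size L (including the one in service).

ρ = λ/μ = 6.9/9.7 = 0.7113
For M/M/1: L = λ/(μ-λ)
L = 6.9/(9.7-6.9) = 6.9/2.80
L = 2.4643 passengers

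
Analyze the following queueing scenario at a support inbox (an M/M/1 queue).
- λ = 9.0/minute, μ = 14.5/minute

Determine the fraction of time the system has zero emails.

ρ = λ/μ = 9.0/14.5 = 0.6207
P(0) = 1 - ρ = 1 - 0.6207 = 0.3793
The server is idle 37.93% of the time.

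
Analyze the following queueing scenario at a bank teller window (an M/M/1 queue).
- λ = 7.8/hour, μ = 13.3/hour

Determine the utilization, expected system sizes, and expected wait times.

Step 1: ρ = λ/μ = 7.8/13.3 = 0.5865
Step 2: L = λ/(μ-λ) = 7.8/5.50 = 1.4182
Step 3: Lq = λ²/(μ(μ-λ)) = 60.84/(13.3×5.50) = 0.8317
Step 4: W = 1/(μ-λ) = 1/5.50 = 0.18182
Step 5: Wq = λ/(μ(μ-λ)) = 7.8/(13.3×5.50) = 0.1066
Step 6: P(0) = 1-ρ = 0.4135
Verify: L = λW = 7.8×0.18182 = 1.4182 ✔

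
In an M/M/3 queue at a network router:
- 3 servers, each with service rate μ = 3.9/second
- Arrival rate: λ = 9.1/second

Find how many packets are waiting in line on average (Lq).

Traffic intensity: ρ = λ/(cμ) = 9.1/(3×3.9) = 0.7778
Since ρ = 0.7778 < 1, system is stable.
Offered load a = λ/μ = cρ = 9.1/3.9 = 2.3333
P₀ = [ Σₙ₌₀^2 aⁿ/n! + a^3/(3!(1-ρ)) ]⁻¹
Σ = a^0/0! + a^1/1! + a^2/2! = 1.00000 + 2.33333 + 2.72222 = 6.0556
a^3/(3!(1-ρ)) = 12.7037/(6 × 0.222222) = 9.5278
P₀ = 1/(6.0556 + 9.5278) = 0.06417
Lq = P₀·a^3·ρ / (3!(1-ρ)²) = 0.064171 × 12.7037 × 0.77778 / (6 × 0.049383) = 2.1399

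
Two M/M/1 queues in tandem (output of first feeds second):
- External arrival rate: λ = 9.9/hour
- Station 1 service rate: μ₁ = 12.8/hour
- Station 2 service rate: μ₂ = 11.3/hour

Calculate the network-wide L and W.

By Jackson's theorem, each station behaves as independent M/M/1.
Station 1: ρ₁ = 9.9/12.8 = 0.7734, L₁ = ρ₁/(1-ρ₁) = λ/(μ₁-λ) = 9.9/2.90 = 3.4138
Station 2: ρ₂ = 9.9/11.3 = 0.8761, L₂ = ρ₂/(1-ρ₂) = λ/(μ₂-λ) = 9.9/1.40 = 7.0714
Total: L = L₁ + L₂ = 3.4138 + 7.0714 = 10.4852
W = L/λ = 10.4852/9.9 = 1.0591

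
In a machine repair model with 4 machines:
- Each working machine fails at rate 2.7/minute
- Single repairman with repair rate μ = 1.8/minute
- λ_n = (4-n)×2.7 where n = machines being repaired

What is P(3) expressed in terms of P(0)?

P(3)/P(0) = ∏_{i=0}^{3-1} λ_i/μ_{i+1}
= (4-0)×2.7/1.8 × (4-1)×2.7/1.8 × (4-2)×2.7/1.8
= 81.0000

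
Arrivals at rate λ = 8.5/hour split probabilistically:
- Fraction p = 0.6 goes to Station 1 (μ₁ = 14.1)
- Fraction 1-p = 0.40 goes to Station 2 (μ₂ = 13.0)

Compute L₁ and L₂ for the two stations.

Effective rates: λ₁ = 8.5×0.6 = 5.1, λ₂ = 8.5×0.40 = 3.4
Station 1: ρ₁ = 5.1/14.1 = 0.3617, L₁ = ρ₁/(1-ρ₁) = 0.3617/(1-0.3617) = 0.5667
Station 2: ρ₂ = 3.4/13.0 = 0.26154, L₂ = ρ₂/(1-ρ₂) = 0.26154/(1-0.26154) = 0.3542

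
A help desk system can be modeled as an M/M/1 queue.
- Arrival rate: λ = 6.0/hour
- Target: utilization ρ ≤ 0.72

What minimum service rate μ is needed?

ρ = λ/μ, so μ = λ/ρ
μ ≥ 6.0/0.72 = 8.3333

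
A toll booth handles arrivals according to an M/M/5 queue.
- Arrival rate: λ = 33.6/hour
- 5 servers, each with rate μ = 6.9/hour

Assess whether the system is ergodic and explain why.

Stability requires ρ = λ/(cμ) < 1
ρ = 33.6/(5 × 6.9) = 33.6/34.50 = 0.9739
Since 0.9739 < 1, the system is STABLE.
The servers are busy 97.39% of the time.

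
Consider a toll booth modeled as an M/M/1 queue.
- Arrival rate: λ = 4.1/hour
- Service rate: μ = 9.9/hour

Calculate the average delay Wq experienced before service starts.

First, compute utilization: ρ = λ/μ = 4.1/9.9 = 0.4141
For M/M/1: Wq = λ/(μ(μ-λ))
Wq = 4.1/(9.9 × (9.9-4.1))
Wq = 4.1/(9.9 × 5.80)
Wq = 0.07140 hours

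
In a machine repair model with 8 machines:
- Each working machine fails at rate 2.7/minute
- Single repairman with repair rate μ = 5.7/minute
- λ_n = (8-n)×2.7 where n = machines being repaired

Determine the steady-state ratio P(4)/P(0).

P(4)/P(0) = ∏_{i=0}^{4-1} λ_i/μ_{i+1}
= (8-0)×2.7/5.7 × (8-1)×2.7/5.7 × (8-2)×2.7/5.7 × (8-3)×2.7/5.7
= 84.5795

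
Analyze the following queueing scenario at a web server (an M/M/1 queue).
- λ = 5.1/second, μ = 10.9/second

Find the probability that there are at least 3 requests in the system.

ρ = λ/μ = 5.1/10.9 = 0.4679
P(N ≥ n) = ρⁿ
P(N ≥ 3) = 0.4679^3
P(N ≥ 3) = 0.1024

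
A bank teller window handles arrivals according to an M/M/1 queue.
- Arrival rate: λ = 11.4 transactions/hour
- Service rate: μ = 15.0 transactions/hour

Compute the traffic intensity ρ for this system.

Server utilization: ρ = λ/μ
ρ = 11.4/15.0 = 0.7600
The server is busy 76.00% of the time.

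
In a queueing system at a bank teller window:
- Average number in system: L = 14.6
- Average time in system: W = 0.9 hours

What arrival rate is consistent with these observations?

Little's Law: L = λW, so λ = L/W
λ = 14.6/0.9 = 16.2222 transactions/hour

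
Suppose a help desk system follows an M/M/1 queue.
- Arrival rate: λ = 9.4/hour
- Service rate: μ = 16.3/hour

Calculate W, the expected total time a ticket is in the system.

First, compute utilization: ρ = λ/μ = 9.4/16.3 = 0.5767
For M/M/1: W = 1/(μ-λ)
W = 1/(16.3-9.4) = 1/6.90
W = 0.1449 hours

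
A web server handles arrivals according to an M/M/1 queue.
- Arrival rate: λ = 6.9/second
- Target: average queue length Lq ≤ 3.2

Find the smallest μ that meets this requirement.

For M/M/1: Lq = λ²/(μ(μ-λ))
Need Lq ≤ 3.2, i.e. μ(μ-λ) ≥ λ²/3.2
μ² - 6.9μ - 47.61/3.2 ≥ 0  →  μ² - 6.9μ - 14.87813 ≥ 0
Quadratic formula (positive root): μ = [λ + √(λ² + 4×14.87813)]/2
Discriminant: 47.61 + 4×14.87813 = 107.1225, √107.1225 = 10.3500
μ ≥ (6.9 + 10.3500)/2 = 8.6250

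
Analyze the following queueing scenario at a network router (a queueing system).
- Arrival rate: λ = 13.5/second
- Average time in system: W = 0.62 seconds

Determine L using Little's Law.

Little's Law: L = λW
L = 13.5 × 0.62 = 8.3700 packets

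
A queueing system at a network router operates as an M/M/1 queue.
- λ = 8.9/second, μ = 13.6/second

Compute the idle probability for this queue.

ρ = λ/μ = 8.9/13.6 = 0.6544
P(0) = 1 - ρ = 1 - 0.6544 = 0.3456
The server is idle 34.56% of the time.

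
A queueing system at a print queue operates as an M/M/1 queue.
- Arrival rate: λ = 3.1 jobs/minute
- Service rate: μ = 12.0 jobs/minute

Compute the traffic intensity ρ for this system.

Server utilization: ρ = λ/μ
ρ = 3.1/12.0 = 0.2583
The server is busy 25.83% of the time.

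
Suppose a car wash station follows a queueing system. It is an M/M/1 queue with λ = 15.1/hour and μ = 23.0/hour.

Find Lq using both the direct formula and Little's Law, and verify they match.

Method 1 (direct): Lq = λ²/(μ(μ-λ)) = 228.01/(23.0 × 7.90) = 1.2549

Method 2 (Little's Law):
W = 1/(μ-λ) = 1/7.90 = 0.126582
Wq = W - 1/μ = 0.126582 - 0.0434783 = 0.083104
Lq = λWq = 15.1 × 0.083104 = 1.2549 ✔ (matches Method 1)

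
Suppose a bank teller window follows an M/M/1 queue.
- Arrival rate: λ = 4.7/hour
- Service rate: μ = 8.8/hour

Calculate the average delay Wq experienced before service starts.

First, compute utilization: ρ = λ/μ = 4.7/8.8 = 0.5341
For M/M/1: Wq = λ/(μ(μ-λ))
Wq = 4.7/(8.8 × (8.8-4.7))
Wq = 4.7/(8.8 × 4.10)
Wq = 0.1303 hours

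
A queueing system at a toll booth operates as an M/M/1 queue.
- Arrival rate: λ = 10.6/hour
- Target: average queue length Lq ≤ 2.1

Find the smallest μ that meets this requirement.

For M/M/1: Lq = λ²/(μ(μ-λ))
Need Lq ≤ 2.1, i.e. μ(μ-λ) ≥ λ²/2.1
μ² - 10.6μ - 112.36/2.1 ≥ 0  →  μ² - 10.6μ - 53.50476 ≥ 0
Quadratic formula (positive root): μ = [λ + √(λ² + 4×53.50476)]/2
Discriminant: 112.36 + 4×53.50476 = 326.3790, √326.3790 = 18.0660
μ ≥ (10.6 + 18.0660)/2 = 14.3330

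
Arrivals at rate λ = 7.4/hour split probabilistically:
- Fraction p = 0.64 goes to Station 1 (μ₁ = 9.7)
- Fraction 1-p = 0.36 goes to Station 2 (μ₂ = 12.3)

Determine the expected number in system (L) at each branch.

Effective rates: λ₁ = 7.4×0.64 = 4.736, λ₂ = 7.4×0.36 = 2.664
Station 1: ρ₁ = 4.736/9.7 = 0.48825, L₁ = ρ₁/(1-ρ₁) = 0.48825/(1-0.48825) = 0.9541
Station 2: ρ₂ = 2.664/12.3 = 0.2166, L₂ = ρ₂/(1-ρ₂) = 0.2166/(1-0.2166) = 0.2765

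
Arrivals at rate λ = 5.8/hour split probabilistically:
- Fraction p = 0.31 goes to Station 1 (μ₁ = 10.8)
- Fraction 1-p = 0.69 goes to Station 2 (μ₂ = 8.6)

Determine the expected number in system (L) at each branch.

Effective rates: λ₁ = 5.8×0.31 = 1.798, λ₂ = 5.8×0.69 = 4.002
Station 1: ρ₁ = 1.798/10.8 = 0.16648, L₁ = ρ₁/(1-ρ₁) = 0.16648/(1-0.16648) = 0.1997
Station 2: ρ₂ = 4.002/8.6 = 0.46535, L₂ = ρ₂/(1-ρ₂) = 0.46535/(1-0.46535) = 0.8704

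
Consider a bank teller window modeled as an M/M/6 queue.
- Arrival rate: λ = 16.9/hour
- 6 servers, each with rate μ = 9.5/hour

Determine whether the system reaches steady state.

Stability requires ρ = λ/(cμ) < 1
ρ = 16.9/(6 × 9.5) = 16.9/57.00 = 0.2965
Since 0.2965 < 1, the system is STABLE.
The servers are busy 29.65% of the time.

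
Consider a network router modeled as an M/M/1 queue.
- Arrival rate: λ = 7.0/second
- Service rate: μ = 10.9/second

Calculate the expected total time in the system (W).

First, compute utilization: ρ = λ/μ = 7.0/10.9 = 0.6422
For M/M/1: W = 1/(μ-λ)
W = 1/(10.9-7.0) = 1/3.90
W = 0.2564 seconds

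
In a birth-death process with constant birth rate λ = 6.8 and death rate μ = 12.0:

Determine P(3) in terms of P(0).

For constant rates: P(n)/P(0) = (λ/μ)^n
P(3)/P(0) = (6.8/12.0)^3 = 0.5667^3 = 0.1820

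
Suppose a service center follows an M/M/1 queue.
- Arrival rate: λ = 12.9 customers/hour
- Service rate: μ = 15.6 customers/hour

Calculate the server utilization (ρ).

Server utilization: ρ = λ/μ
ρ = 12.9/15.6 = 0.8269
The server is busy 82.69% of the time.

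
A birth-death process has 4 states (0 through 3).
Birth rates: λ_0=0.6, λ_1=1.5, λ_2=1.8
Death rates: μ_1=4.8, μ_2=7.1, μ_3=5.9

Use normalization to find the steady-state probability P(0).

Ratios P(n)/P(0) = (λ₀···λₙ₋₁)/(μ₁···μₙ):
P(1)/P(0) = (0.6)/(4.8) = 0.1250
P(2)/P(0) = (0.6×1.5)/(4.8×7.1) = 0.02641
P(3)/P(0) = (0.6×1.5×1.8)/(4.8×7.1×5.9) = 0.008057

Normalization: ∑ P(n) = 1
P(0) × (1.0000 + 0.1250 + 0.02641 + 0.008057) = 1
P(0) × 1.15947 = 1
P(0) = 1/1.15947 = 0.8625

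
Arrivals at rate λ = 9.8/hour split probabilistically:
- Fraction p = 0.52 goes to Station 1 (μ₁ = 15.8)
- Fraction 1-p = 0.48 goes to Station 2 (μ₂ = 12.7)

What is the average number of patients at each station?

Effective rates: λ₁ = 9.8×0.52 = 5.096, λ₂ = 9.8×0.48 = 4.704
Station 1: ρ₁ = 5.096/15.8 = 0.32253, L₁ = ρ₁/(1-ρ₁) = 0.32253/(1-0.32253) = 0.4761
Station 2: ρ₂ = 4.704/12.7 = 0.3704, L₂ = ρ₂/(1-ρ₂) = 0.3704/(1-0.3704) = 0.5883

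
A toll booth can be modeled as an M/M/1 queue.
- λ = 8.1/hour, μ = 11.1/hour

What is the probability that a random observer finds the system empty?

ρ = λ/μ = 8.1/11.1 = 0.7297
P(0) = 1 - ρ = 1 - 0.7297 = 0.2703
The server is idle 27.03% of the time.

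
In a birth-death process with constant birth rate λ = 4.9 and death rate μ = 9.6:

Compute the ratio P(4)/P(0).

For constant rates: P(n)/P(0) = (λ/μ)^n
P(4)/P(0) = (4.9/9.6)^4 = 0.510417^4 = 0.06787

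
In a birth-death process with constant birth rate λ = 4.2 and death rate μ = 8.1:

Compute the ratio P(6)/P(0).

For constant rates: P(n)/P(0) = (λ/μ)^n
P(6)/P(0) = (4.2/8.1)^6 = 0.51852^6 = 0.01944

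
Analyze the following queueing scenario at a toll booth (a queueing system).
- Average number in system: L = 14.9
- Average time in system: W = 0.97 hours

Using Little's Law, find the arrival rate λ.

Little's Law: L = λW, so λ = L/W
λ = 14.9/0.97 = 15.3608 vehicles/hour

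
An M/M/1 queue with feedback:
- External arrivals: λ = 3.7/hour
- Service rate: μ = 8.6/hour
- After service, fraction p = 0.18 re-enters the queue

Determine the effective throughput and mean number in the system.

Effective arrival rate: λ_eff = λ/(1-p) = 3.7/(1-0.18) = 3.7/0.82 = 4.5122
ρ = λ_eff/μ = 4.5122/8.6 = 0.52467
L = ρ/(1-ρ) = 0.52467/(1-0.52467) = 1.1038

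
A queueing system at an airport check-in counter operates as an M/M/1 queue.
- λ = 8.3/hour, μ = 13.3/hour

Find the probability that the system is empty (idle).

ρ = λ/μ = 8.3/13.3 = 0.6241
P(0) = 1 - ρ = 1 - 0.6241 = 0.3759
The server is idle 37.59% of the time.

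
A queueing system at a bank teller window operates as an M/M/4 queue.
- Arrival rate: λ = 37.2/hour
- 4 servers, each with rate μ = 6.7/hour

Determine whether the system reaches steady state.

Stability requires ρ = λ/(cμ) < 1
ρ = 37.2/(4 × 6.7) = 37.2/26.80 = 1.3881
Since 1.3881 ≥ 1, the system is UNSTABLE.
Need c > λ/μ = 37.2/6.7 = 5.55.
Minimum servers needed: c = 6.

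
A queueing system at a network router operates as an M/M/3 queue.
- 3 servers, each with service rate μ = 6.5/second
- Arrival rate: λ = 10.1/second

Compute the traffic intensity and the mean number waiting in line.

Traffic intensity: ρ = λ/(cμ) = 10.1/(3×6.5) = 0.5179
Since ρ = 0.5179 < 1, system is stable.
Offered load a = λ/μ = cρ = 10.1/6.5 = 1.5538
P₀ = [ Σₙ₌₀^2 aⁿ/n! + a^3/(3!(1-ρ)) ]⁻¹
Σ = a^0/0! + a^1/1! + a^2/2! = 1.00000 + 1.55385 + 1.20722 = 3.7611
a^3/(3!(1-ρ)) = 3.7517/(6 × 0.48205) = 1.2971
P₀ = 1/(3.7611 + 1.2971) = 0.1977
Lq = P₀·a^3·ρ / (3!(1-ρ)²) = 0.1977 × 3.7517 × 0.5179 / (6 × 0.2324) = 0.2755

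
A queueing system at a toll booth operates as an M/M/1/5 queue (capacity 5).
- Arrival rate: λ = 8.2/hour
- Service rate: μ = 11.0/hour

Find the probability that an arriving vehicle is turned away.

ρ = λ/μ = 8.2/11.0 = 0.745455
P₀ = (1-ρ)/(1-ρ^(K+1)) = (1-0.745455)/(1-0.745455^6) = 0.25455/0.82840 = 0.3073
P_K = P₀×ρ^K = 0.30727 × 0.745455^5 = 0.30727 × 0.23020 = 0.07073
Blocking probability = 7.07%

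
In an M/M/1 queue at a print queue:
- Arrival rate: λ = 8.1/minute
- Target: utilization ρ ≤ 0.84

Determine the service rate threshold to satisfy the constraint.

ρ = λ/μ, so μ = λ/ρ
μ ≥ 8.1/0.84 = 9.6429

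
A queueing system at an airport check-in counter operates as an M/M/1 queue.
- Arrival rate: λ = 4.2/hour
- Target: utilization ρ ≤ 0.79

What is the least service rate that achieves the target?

ρ = λ/μ, so μ = λ/ρ
μ ≥ 4.2/0.79 = 5.3165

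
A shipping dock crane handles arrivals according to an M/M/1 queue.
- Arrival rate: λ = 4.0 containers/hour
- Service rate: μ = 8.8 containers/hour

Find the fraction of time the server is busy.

Server utilization: ρ = λ/μ
ρ = 4.0/8.8 = 0.4545
The server is busy 45.45% of the time.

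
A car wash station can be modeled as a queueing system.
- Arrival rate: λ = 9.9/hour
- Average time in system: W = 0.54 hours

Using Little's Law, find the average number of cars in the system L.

Little's Law: L = λW
L = 9.9 × 0.54 = 5.3460 cars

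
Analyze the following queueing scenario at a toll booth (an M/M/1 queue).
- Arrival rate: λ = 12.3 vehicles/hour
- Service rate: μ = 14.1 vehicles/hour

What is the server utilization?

Server utilization: ρ = λ/μ
ρ = 12.3/14.1 = 0.8723
The server is busy 87.23% of the time.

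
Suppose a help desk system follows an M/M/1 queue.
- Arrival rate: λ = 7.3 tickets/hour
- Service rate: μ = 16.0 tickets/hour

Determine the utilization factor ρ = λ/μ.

Server utilization: ρ = λ/μ
ρ = 7.3/16.0 = 0.4562
The server is busy 45.62% of the time.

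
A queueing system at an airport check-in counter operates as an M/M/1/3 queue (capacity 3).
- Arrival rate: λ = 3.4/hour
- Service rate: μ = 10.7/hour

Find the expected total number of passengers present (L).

ρ = λ/μ = 3.4/10.7 = 0.31776
P₀ = (1-ρ)/(1-ρ^(K+1)) = (1-0.31776)/(1-0.31776^4) = 0.68224/0.98980 = 0.6893
P_K = P₀×ρ^K = 0.6893 × 0.31776^3 = 0.6893 × 0.03208 = 0.02211
L = ρ[1 - (K+1)ρ^K + Kρ^(K+1)] / [(1-ρ)(1-ρ^(K+1))]
L = 0.31776 × (1 - 4×0.03208 + 3×0.01020) / ((1 - 0.31776) × (1 - 0.01020)) = 0.4246 passengers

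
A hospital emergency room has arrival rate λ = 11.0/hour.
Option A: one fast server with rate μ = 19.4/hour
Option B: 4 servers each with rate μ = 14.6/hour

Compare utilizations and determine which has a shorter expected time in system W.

Option A: single server μ = 19.4 (M/M/1)
  ρ_A = 11.0/19.4 = 0.5670
  W_A = 1/(μ-λ) = 1/(19.4-11.0) = 1/8.40 = 0.1190

Option B: 4 servers μ = 14.6 (M/M/4)
  ρ_B = λ/(cμ) = 11.0/(4×14.6) = 0.1884
  Offered load a = λ/μ = cρ = 11.0/14.6 = 0.7534
  P₀ = [ Σₙ₌₀^3 aⁿ/n! + a^4/(4!(1-ρ)) ]⁻¹
  Σ = a^0/0! + a^1/1! + a^2/2! + a^3/3! = 1.0000 + 0.7534 + 0.2838 + 0.07128 = 2.1085
  a^4/(4!(1-ρ)) = 0.3222/(24 × 0.8116) = 0.01654
  P₀ = 1/(2.1085 + 0.01654) = 0.4706
  Lq = P₀·a^4·ρ / (4!(1-ρ)²) = 0.47057 × 0.32223 × 0.18836 / (24 × 0.65877) = 0.001806
  Wq_B = Lq/λ = 0.0018064/11.0 = 0.00016422
  W_B = Wq_B + 1/μ = 0.00016422 + 0.068493 = 0.06866

Since W_B = 0.06866 < W_A = 0.1190, Option B (multiple servers) has the shorter time in system.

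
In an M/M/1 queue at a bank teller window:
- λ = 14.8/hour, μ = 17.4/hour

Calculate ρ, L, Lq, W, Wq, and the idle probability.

Step 1: ρ = λ/μ = 14.8/17.4 = 0.8506
Step 2: L = λ/(μ-λ) = 14.8/2.60 = 5.6923
Step 3: Lq = λ²/(μ(μ-λ)) = 219.04/(17.4×2.60) = 4.8417
Step 4: W = 1/(μ-λ) = 1/2.60 = 0.384615
Step 5: Wq = λ/(μ(μ-λ)) = 14.8/(17.4×2.60) = 0.3271
Step 6: P(0) = 1-ρ = 0.1494
Verify: L = λW = 14.8×0.384615 = 5.6923 ✔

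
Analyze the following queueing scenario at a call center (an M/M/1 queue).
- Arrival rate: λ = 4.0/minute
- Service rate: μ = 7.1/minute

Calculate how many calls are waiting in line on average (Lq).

ρ = λ/μ = 4.0/7.1 = 0.5634
For M/M/1: Lq = λ²/(μ(μ-λ))
Lq = 16.00/(7.1 × 3.10)
Lq = 0.7269 calls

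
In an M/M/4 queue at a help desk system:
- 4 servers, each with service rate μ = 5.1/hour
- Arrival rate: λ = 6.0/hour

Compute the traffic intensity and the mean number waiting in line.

Traffic intensity: ρ = λ/(cμ) = 6.0/(4×5.1) = 0.2941
Since ρ = 0.2941 < 1, system is stable.
Offered load a = λ/μ = cρ = 6.0/5.1 = 1.1765
P₀ = [ Σₙ₌₀^3 aⁿ/n! + a^4/(4!(1-ρ)) ]⁻¹
Σ = a^0/0! + a^1/1! + a^2/2! + a^3/3! = 1.0000 + 1.1765 + 0.6920 + 0.2714 = 3.1399
a^4/(4!(1-ρ)) = 1.9157/(24 × 0.7059) = 0.1131
P₀ = 1/(3.1399 + 0.1131) = 0.3074
Lq = P₀·a^4·ρ / (4!(1-ρ)²) = 0.3074 × 1.9157 × 0.2941 / (24 × 0.4983) = 0.01448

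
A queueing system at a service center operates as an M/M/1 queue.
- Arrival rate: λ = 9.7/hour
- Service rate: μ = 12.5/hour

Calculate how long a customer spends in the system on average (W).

First, compute utilization: ρ = λ/μ = 9.7/12.5 = 0.7760
For M/M/1: W = 1/(μ-λ)
W = 1/(12.5-9.7) = 1/2.80
W = 0.3571 hours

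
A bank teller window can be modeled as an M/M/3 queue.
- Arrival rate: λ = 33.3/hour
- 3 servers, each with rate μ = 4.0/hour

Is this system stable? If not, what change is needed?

Stability requires ρ = λ/(cμ) < 1
ρ = 33.3/(3 × 4.0) = 33.3/12.00 = 2.7750
Since 2.7750 ≥ 1, the system is UNSTABLE.
Need c > λ/μ = 33.3/4.0 = 8.32.
Minimum servers needed: c = 9.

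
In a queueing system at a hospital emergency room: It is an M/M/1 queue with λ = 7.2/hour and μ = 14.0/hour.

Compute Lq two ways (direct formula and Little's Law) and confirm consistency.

Method 1 (direct): Lq = λ²/(μ(μ-λ)) = 51.84/(14.0 × 6.80) = 0.5445

Method 2 (Little's Law):
W = 1/(μ-λ) = 1/6.80 = 0.14706
Wq = W - 1/μ = 0.14706 - 0.071429 = 0.07563
Lq = λWq = 7.2 × 0.07563 = 0.5445 ✔ (matches Method 1)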